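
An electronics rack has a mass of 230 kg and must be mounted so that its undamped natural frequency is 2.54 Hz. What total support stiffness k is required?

ω_n = 2πf_n = 2π × 2.54 = 15.96 rad/s.
k = m·ω_n² = 230 × 15.96² = 230 × 254.7 = 58580 N/m.

58600 N/m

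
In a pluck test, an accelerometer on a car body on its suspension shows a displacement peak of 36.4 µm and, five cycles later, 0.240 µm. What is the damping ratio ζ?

Logarithmic decrement δ = (1/n)·ln(x₀/x_n) = (1/5)·ln(36.4/0.240) = (1/5)·ln(151.7) = 1.004.
ζ = δ/√(4π² + δ²) = 1.004/√(39.48 + 1.01) = 1.004/6.363 = 0.1578.

0.158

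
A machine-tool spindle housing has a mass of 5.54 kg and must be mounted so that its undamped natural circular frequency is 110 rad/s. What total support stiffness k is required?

67000 N/m

k = m·ω_n² = 5.54 × 110.0² = 5.54 × 12100 = 67030 N/m.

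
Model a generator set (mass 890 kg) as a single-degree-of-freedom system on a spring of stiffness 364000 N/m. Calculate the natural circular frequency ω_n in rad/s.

ω_n = √(k/m) = √(364000/890) = √409.0 = 20.22 rad/s.

20.2 rad/s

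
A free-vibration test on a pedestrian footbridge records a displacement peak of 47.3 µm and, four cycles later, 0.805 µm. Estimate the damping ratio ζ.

0.160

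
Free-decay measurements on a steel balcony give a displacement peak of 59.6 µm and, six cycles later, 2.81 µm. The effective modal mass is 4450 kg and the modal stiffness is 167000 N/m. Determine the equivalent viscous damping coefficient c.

4400 N·s/m

Logarithmic decrement δ = (1/n)·ln(x₀/x_n) = (1/6)·ln(59.6/2.81) = (1/6)·ln(21.21) = 0.5091.
ζ = δ/√(4π² + δ²) = 0.5091/√(39.48 + 0.259) = 0.5091/6.304 = 0.08076.
c = ζ · 2√(km) = 0.08076 × 2√(167000 × 4450) = 0.08076 × 54520 = 4403 N·s/m.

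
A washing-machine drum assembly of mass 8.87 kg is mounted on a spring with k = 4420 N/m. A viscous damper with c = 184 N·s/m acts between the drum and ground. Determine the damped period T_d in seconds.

0.318 s

ω_n = √(k/m) = √(4420/8.87) = 22.32 rad/s.
Critical damping c_c = 2√(k·m) = 2√(4420 × 8.87) = 396.0 N·s/m, so ζ = c/c_c = 184/396.0 = 0.4646.
ω_d = ω_n√(1 − ζ²) = 22.32 × √(1 − 0.216) = 19.77 rad/s.
T_d = 2π/ω_d = 0.3179 s.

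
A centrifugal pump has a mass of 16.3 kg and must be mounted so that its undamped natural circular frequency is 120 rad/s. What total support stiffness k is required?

235000 N/m

k = m·ω_n² = 16.3 × 120.0² = 16.3 × 14400 = 234700 N/m.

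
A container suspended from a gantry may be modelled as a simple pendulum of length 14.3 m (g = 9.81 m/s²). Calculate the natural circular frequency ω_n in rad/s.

For a simple pendulum ω_n = √(g/L) = √(9.81/14.3) = √0.6860 = 0.8283 rad/s.

0.828 rad/s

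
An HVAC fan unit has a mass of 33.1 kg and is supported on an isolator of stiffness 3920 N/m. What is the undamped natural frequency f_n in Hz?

ω_n = √(k/m) = √(3920/33.1) = √118.4 = 10.88 rad/s.
f_n = ω_n/(2π) = 10.88/6.283 = 1.732 Hz.

1.73 Hz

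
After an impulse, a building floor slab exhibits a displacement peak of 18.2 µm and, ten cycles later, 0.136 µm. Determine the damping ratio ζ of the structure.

0.0777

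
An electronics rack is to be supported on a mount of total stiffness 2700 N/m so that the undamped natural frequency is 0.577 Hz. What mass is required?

ω_n = 2πf_n = 2π × 0.577 = 3.625 rad/s.
m = k/ω_n² = 2700/3.625² = 2700/13.14 = 205.4 kg.

205 kg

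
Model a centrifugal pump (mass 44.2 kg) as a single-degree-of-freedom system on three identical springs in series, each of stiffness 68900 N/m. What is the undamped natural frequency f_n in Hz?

Series springs: 1/k_eq = 3/68900, so k_eq = 68900/3 = 22970 N/m.
ω_n = √(k_eq/m) = √(22970/44.2) = √519.6 = 22.79 rad/s.
f_n = ω_n/(2π) = 22.79/6.283 = 3.628 Hz.

3.63 Hz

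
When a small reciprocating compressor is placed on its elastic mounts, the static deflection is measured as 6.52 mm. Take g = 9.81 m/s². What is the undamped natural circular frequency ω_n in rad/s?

ω_n = √(g/δ_st) = √(9.81/0.00652) = √1505 = 38.79 rad/s.

38.8 rad/s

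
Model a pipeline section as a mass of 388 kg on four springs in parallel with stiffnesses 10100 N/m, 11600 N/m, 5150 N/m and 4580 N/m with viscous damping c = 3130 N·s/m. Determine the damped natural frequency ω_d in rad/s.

8.05 rad/s

Parallel springs add: k_eq = 10100 + 11600 + 5150 + 4580 = 31430 N/m.
ω_n = √(k_eq/m) = √(31430/388) = 9.000 rad/s.
Critical damping c_c = 2√(k_eq·m) = 2√(31430 × 388) = 6984 N·s/m, so ζ = c/c_c = 3130/6984 = 0.4482.
ω_d = ω_n√(1 − ζ²) = 9.000 × √(1 − 0.201) = 8.046 rad/s.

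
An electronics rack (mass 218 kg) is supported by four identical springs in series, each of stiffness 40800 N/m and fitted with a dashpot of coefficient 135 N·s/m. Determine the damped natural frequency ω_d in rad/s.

Series springs: 1/k_eq = 4/40800, so k_eq = 40800/4 = 10200 N/m.
ω_n = √(k_eq/m) = √(10200/218) = 6.840 rad/s.
Critical damping c_c = 2√(k_eq·m) = 2√(10200 × 218) = 2982 N·s/m, so ζ = c/c_c = 135/2982 = 0.04527.
ω_d = ω_n√(1 − ζ²) = 6.840 × √(1 − 0.00205) = 6.833 rad/s.

6.83 rad/s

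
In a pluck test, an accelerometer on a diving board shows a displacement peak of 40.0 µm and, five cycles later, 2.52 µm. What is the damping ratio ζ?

Logarithmic decrement δ = (1/n)·ln(x₀/x_n) = (1/5)·ln(40.0/2.52) = (1/5)·ln(15.87) = 0.5529.
ζ = δ/√(4π² + δ²) = 0.5529/√(39.48 + 0.306) = 0.5529/6.307 = 0.08766.

0.0877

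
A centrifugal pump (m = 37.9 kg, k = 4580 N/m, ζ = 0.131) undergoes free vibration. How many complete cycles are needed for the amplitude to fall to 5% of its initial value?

4 cycles

Logarithmic decrement δ = 2πζ/√(1 − ζ²) = 2π × 0.1310/√(1 − 0.0172) = 0.8303.
x_n/x₀ = e^(−nδ) ≤ 0.05; take ln: n ≥ ln(1/0.05)/δ = 2.996/0.8303 = 3.608.
So 4 complete cycles are required.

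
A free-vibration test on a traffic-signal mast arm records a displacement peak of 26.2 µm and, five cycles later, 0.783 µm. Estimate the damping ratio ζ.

0.111

Logarithmic decrement δ = (1/n)·ln(x₀/x_n) = (1/5)·ln(26.2/0.783) = (1/5)·ln(33.46) = 0.7021.
ζ = δ/√(4π² + δ²) = 0.7021/√(39.48 + 0.493) = 0.7021/6.322 = 0.1110.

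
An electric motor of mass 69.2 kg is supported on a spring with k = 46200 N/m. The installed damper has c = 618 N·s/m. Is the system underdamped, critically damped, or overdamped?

underdamped

c_c = 2√(k·m) = 3576 N·s/m; ζ = c/c_c = 618/3576 = 0.173.
Since ζ < 1 the system is underdamped.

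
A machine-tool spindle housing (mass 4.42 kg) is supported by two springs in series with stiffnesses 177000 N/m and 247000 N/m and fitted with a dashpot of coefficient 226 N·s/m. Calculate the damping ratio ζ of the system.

Series springs: 1/k_eq = 1/177000 + 1/247000 = 9.698×10^-6, so k_eq = 103100 N/m.
ω_n = √(k_eq/m) = √(103100/4.42) = 152.7 rad/s.
Critical damping c_c = 2√(k_eq·m) = 2√(103100 × 4.42) = 1350 N·s/m, so ζ = c/c_c = 226/1350 = 0.1674.

0.167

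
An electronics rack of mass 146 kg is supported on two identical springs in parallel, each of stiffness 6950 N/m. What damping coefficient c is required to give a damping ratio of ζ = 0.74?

Parallel springs add: k_eq = 2 × 6950 = 13900 N/m.
c_c = 2√(k_eq·m) = 2√(13900 × 146) = 2849 N·s/m.
c = ζ·c_c = 0.74 × 2849 = 2108 N·s/m.

2110 N·s/m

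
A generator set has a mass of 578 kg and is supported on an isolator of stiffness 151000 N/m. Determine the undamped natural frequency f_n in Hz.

2.57 Hz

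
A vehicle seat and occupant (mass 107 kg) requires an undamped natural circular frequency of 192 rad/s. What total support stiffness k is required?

3940000 N/m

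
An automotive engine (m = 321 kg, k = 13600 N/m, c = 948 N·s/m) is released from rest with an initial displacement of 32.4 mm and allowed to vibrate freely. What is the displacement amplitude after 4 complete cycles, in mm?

0.0929 mm

ζ = c/(2√(km)) = 948/(2√(13600 × 321)) = 948/4179 = 0.2269.
Logarithmic decrement δ = 2πζ/√(1 − ζ²) = 2π × 0.2269/√(1 − 0.0515) = 1.464.
After n cycles, x_n/x₀ = e^(−nδ), so x_4 = 32.4 × e^(−4 × 1.464) = 32.4 × 0.002868 = 0.09292 mm.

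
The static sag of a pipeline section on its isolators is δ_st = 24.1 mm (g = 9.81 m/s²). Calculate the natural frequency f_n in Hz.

3.21 Hz

ω_n = √(g/δ_st) = √(9.81/0.0241) = √407.1 = 20.18 rad/s.
f_n = ω_n/(2π) = 20.18/6.283 = 3.211 Hz.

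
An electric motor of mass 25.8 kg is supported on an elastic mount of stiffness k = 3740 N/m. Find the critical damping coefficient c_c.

621 N·s/m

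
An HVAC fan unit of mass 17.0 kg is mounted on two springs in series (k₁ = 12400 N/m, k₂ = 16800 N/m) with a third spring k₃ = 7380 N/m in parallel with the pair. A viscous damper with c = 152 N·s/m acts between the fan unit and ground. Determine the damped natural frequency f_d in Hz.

Series pair: k_s = k₁k₂/(k₁+k₂) = (12400)(16800)/(12400 + 16800) = 7134 N/m. In parallel with k₃: k_eq = 7134 + 7380 = 14510 N/m.
ω_n = √(k_eq/m) = √(14510/17.0) = 29.22 rad/s.
Critical damping c_c = 2√(k_eq·m) = 2√(14510 × 17.0) = 993.5 N·s/m, so ζ = c/c_c = 152/993.5 = 0.1530.
ω_d = ω_n√(1 − ζ²) = 29.22 × √(1 − 0.0234) = 28.88 rad/s.
f_d = ω_d/(2π) = 4.596 Hz.

4.60 Hz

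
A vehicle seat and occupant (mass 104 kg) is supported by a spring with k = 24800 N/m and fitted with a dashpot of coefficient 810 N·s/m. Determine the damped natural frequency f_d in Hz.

ω_n = √(k/m) = √(24800/104) = 15.44 rad/s.
Critical damping c_c = 2√(k·m) = 2√(24800 × 104) = 3212 N·s/m, so ζ = c/c_c = 810/3212 = 0.2522.
ω_d = ω_n√(1 − ζ²) = 15.44 × √(1 − 0.0636) = 14.94 rad/s.
f_d = ω_d/(2π) = 2.378 Hz.

2.38 Hz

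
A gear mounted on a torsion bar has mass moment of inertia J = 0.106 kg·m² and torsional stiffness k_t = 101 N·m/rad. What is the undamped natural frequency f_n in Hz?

4.91 Hz

ω_n = √(k_t/J) = √(101/0.106) = √952.8 = 30.87 rad/s.
f_n = ω_n/(2π) = 30.87/6.283 = 4.913 Hz.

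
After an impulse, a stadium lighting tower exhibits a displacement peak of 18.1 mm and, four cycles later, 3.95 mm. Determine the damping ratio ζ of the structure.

0.0605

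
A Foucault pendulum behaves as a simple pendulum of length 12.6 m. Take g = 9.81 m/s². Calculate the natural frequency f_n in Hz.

For a simple pendulum ω_n = √(g/L) = √(9.81/12.6) = √0.7786 = 0.8824 rad/s.
f_n = ω_n/(2π) = 0.8824/6.283 = 0.1404 Hz.

0.140 Hz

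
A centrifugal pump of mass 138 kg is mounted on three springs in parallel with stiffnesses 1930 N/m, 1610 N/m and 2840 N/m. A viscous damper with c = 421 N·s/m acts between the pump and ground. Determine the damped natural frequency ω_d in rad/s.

Parallel springs add: k_eq = 1930 + 1610 + 2840 = 6380 N/m.
ω_n = √(k_eq/m) = √(6380/138) = 6.799 rad/s.
Critical damping c_c = 2√(k_eq·m) = 2√(6380 × 138) = 1877 N·s/m, so ζ = c/c_c = 421/1877 = 0.2243.
ω_d = ω_n√(1 − ζ²) = 6.799 × √(1 − 0.0503) = 6.626 rad/s.

6.63 rad/s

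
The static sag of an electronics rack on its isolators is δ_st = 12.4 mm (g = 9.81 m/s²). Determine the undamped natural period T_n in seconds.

ω_n = √(g/δ_st) = √(9.81/0.0124) = √791.1 = 28.13 rad/s.
T_n = 2π/ω_n = 6.283/28.13 = 0.2234 s.

0.223 s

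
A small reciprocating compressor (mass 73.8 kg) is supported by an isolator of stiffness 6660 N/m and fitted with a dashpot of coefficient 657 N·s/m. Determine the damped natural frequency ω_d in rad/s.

8.39 rad/s

ω_n = √(k/m) = √(6660/73.8) = 9.500 rad/s.
Critical damping c_c = 2√(k·m) = 2√(6660 × 73.8) = 1402 N·s/m, so ζ = c/c_c = 657/1402 = 0.4686.
ω_d = ω_n√(1 − ζ²) = 9.500 × √(1 − 0.220) = 8.392 rad/s.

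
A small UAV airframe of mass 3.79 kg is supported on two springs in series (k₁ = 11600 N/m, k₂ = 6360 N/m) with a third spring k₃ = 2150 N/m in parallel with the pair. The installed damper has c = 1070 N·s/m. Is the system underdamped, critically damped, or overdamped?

overdamped

Series pair: k_s = k₁k₂/(k₁+k₂) = (11600)(6360)/(11600 + 6360) = 4108 N/m. In parallel with k₃: k_eq = 4108 + 2150 = 6258 N/m.
c_c = 2√(k_eq·m) = 308.0 N·s/m; ζ = c/c_c = 1070/308.0 = 3.47.
Since ζ > 1 the system is overdamped.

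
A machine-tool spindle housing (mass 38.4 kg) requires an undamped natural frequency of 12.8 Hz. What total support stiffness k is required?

ω_n = 2πf_n = 2π × 12.8 = 80.42 rad/s.
k = m·ω_n² = 38.4 × 80.42² = 38.4 × 6468 = 248400 N/m.

248000 N/m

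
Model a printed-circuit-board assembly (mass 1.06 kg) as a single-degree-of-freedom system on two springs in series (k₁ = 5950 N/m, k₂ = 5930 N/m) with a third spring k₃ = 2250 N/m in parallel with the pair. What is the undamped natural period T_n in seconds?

0.0895 s

Series pair: k_s = k₁k₂/(k₁+k₂) = (5950)(5930)/(5950 + 5930) = 2970 N/m. In parallel with k₃: k_eq = 2970 + 2250 = 5220 N/m.
ω_n = √(k_eq/m) = √(5220/1.06) = √4925 = 70.17 rad/s.
T_n = 2π/ω_n = 6.283/70.17 = 0.08954 s.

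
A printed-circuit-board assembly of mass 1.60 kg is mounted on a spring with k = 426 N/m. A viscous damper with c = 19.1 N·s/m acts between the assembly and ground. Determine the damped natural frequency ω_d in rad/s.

ω_n = √(k/m) = √(426.0/1.60) = 16.32 rad/s.
Critical damping c_c = 2√(k·m) = 2√(426.0 × 1.60) = 52.21 N·s/m, so ζ = c/c_c = 19.1/52.21 = 0.3658.
ω_d = ω_n√(1 − ζ²) = 16.32 × √(1 − 0.134) = 15.19 rad/s.

15.2 rad/s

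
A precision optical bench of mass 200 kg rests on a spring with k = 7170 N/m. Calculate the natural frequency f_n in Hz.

0.953 Hz

ω_n = √(k/m) = √(7170/200) = √35.85 = 5.987 rad/s.
f_n = ω_n/(2π) = 5.987/6.283 = 0.9529 Hz.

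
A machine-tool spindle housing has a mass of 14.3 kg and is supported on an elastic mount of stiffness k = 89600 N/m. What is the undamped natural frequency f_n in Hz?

12.6 Hz

ω_n = √(k/m) = √(89600/14.3) = √6266 = 79.16 rad/s.
f_n = ω_n/(2π) = 79.16/6.283 = 12.60 Hz.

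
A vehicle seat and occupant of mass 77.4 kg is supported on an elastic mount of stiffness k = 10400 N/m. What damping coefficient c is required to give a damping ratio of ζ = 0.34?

c_c = 2√(k·m) = 2√(10400 × 77.4) = 1794 N·s/m.
c = ζ·c_c = 0.34 × 1794 = 610.1 N·s/m.

610 N·s/m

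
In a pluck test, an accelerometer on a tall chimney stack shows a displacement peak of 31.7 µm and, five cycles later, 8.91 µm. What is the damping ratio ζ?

Logarithmic decrement δ = (1/n)·ln(x₀/x_n) = (1/5)·ln(31.7/8.91) = (1/5)·ln(3.558) = 0.2538.
ζ = δ/√(4π² + δ²) = 0.2538/√(39.48 + 0.0644) = 0.2538/6.288 = 0.04037.

0.0404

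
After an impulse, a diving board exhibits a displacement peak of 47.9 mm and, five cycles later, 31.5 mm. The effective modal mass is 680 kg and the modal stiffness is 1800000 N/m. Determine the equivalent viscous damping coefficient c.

Logarithmic decrement δ = (1/n)·ln(x₀/x_n) = (1/5)·ln(47.9/31.5) = (1/5)·ln(1.521) = 0.08383.
ζ = δ/√(4π² + δ²) = 0.08383/√(39.48 + 0.00703) = 0.08383/6.284 = 0.01334.
c = ζ · 2√(km) = 0.01334 × 2√(1800000 × 680) = 0.01334 × 69970 = 933.4 N·s/m.

933 N·s/m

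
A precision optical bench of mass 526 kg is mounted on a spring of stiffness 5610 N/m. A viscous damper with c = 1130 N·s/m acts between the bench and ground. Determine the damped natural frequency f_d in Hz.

0.491 Hz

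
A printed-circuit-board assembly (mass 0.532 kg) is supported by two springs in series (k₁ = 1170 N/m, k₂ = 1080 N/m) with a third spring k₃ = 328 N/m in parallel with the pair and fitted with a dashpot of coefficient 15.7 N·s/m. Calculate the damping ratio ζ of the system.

Series pair: k_s = k₁k₂/(k₁+k₂) = (1170)(1080)/(1170 + 1080) = 561.6 N/m. In parallel with k₃: k_eq = 561.6 + 328 = 889.6 N/m.
ω_n = √(k_eq/m) = √(889.6/0.532) = 40.89 rad/s.
Critical damping c_c = 2√(k_eq·m) = 2√(889.6 × 0.532) = 43.51 N·s/m, so ζ = c/c_c = 15.7/43.51 = 0.3608.

0.361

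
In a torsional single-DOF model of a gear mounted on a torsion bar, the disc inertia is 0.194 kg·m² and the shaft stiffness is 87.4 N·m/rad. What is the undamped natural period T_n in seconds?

ω_n = √(k_t/J) = √(87.4/0.194) = √450.5 = 21.23 rad/s.
T_n = 2π/ω_n = 6.283/21.23 = 0.2960 s.

0.296 s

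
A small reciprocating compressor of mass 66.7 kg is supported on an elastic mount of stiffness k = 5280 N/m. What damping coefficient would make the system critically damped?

c_c = 2√(k·m) = 2√(5280 × 66.7) = 2 × 593.4 = 1187 N·s/m.

1190 N·s/m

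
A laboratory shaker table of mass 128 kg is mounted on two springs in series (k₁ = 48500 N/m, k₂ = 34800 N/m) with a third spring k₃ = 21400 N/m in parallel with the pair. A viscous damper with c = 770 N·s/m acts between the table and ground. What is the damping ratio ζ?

0.167

Series pair: k_s = k₁k₂/(k₁+k₂) = (48500)(34800)/(48500 + 34800) = 20260 N/m. In parallel with k₃: k_eq = 20260 + 21400 = 41660 N/m.
ω_n = √(k_eq/m) = √(41660/128) = 18.04 rad/s.
Critical damping c_c = 2√(k_eq·m) = 2√(41660 × 128) = 4619 N·s/m, so ζ = c/c_c = 770/4619 = 0.1667.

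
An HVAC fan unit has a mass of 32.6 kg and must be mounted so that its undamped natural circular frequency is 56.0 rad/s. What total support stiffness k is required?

102000 N/m

k = m·ω_n² = 32.6 × 56.00² = 32.6 × 3136 = 102200 N/m.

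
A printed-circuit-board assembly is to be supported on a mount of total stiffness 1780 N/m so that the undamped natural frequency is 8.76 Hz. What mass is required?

0.588 kg

ω_n = 2πf_n = 2π × 8.76 = 55.04 rad/s.
m = k/ω_n² = 1780/55.04² = 1780/3029 = 0.5876 kg.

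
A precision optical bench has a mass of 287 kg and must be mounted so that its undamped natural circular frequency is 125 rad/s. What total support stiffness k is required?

k = m·ω_n² = 287 × 125.0² = 287 × 15620 = 4484000 N/m.

4480000 N/m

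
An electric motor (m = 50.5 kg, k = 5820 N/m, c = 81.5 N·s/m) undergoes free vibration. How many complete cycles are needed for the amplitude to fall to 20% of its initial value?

4 cycles

ζ = c/(2√(km)) = 81.5/(2√(5820 × 50.5)) = 81.5/1084 = 0.07517.
Logarithmic decrement δ = 2πζ/√(1 − ζ²) = 2π × 0.07517/√(1 − 0.00565) = 0.4736.
x_n/x₀ = e^(−nδ) ≤ 0.2; take ln: n ≥ ln(1/0.2)/δ = 1.609/0.4736 = 3.398.
So 4 complete cycles are required.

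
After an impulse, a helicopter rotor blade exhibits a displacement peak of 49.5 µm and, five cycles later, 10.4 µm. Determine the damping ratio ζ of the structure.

Logarithmic decrement δ = (1/n)·ln(x₀/x_n) = (1/5)·ln(49.5/10.4) = (1/5)·ln(4.760) = 0.3120.
ζ = δ/√(4π² + δ²) = 0.3120/√(39.48 + 0.0974) = 0.3120/6.291 = 0.04960.

0.0496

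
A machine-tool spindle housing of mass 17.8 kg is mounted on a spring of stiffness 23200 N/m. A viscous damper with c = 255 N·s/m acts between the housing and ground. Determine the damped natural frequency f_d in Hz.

5.63 Hz

ω_n = √(k/m) = √(23200/17.8) = 36.10 rad/s.
Critical damping c_c = 2√(k·m) = 2√(23200 × 17.8) = 1285 N·s/m, so ζ = c/c_c = 255/1285 = 0.1984.
ω_d = ω_n√(1 − ζ²) = 36.10 × √(1 − 0.0394) = 35.38 rad/s.
f_d = ω_d/(2π) = 5.632 Hz.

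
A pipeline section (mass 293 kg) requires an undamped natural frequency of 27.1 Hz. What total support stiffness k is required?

8500000 N/m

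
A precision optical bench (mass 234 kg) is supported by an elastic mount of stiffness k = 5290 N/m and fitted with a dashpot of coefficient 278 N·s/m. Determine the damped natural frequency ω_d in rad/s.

4.72 rad/s

ω_n = √(k/m) = √(5290/234) = 4.755 rad/s.
Critical damping c_c = 2√(k·m) = 2√(5290 × 234) = 2225 N·s/m, so ζ = c/c_c = 278/2225 = 0.1249.
ω_d = ω_n√(1 − ζ²) = 4.755 × √(1 − 0.0156) = 4.717 rad/s.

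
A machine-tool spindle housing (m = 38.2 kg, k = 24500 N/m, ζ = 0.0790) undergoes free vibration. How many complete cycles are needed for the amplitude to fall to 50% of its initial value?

Logarithmic decrement δ = 2πζ/√(1 − ζ²) = 2π × 0.07900/√(1 − 0.00624) = 0.4979.
x_n/x₀ = e^(−nδ) ≤ 0.5; take ln: n ≥ ln(1/0.5)/δ = 0.6931/0.4979 = 1.392.
So 2 complete cycles are required.

2 cycles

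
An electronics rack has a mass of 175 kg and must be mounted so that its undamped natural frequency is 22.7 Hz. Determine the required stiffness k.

3560000 N/m

ω_n = 2πf_n = 2π × 22.7 = 142.6 rad/s.
k = m·ω_n² = 175 × 142.6² = 175 × 20340 = 3560000 N/m.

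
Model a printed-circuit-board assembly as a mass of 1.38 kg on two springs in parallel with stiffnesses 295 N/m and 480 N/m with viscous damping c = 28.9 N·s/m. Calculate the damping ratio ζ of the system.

0.442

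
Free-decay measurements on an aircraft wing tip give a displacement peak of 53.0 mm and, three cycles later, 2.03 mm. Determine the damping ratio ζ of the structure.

0.171

Logarithmic decrement δ = (1/n)·ln(x₀/x_n) = (1/3)·ln(53.0/2.03) = (1/3)·ln(26.11) = 1.087.
ζ = δ/√(4π² + δ²) = 1.087/√(39.48 + 1.18) = 1.087/6.377 = 0.1705.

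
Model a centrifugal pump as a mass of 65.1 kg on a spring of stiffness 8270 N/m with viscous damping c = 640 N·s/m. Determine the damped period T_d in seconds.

ω_n = √(k/m) = √(8270/65.1) = 11.27 rad/s.
Critical damping c_c = 2√(k·m) = 2√(8270 × 65.1) = 1467 N·s/m, so ζ = c/c_c = 640/1467 = 0.4361.
ω_d = ω_n√(1 − ζ²) = 11.27 × √(1 − 0.190) = 10.14 rad/s.
T_d = 2π/ω_d = 0.6195 s.

0.619 s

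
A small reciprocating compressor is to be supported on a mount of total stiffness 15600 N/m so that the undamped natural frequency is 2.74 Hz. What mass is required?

52.6 kg

ω_n = 2πf_n = 2π × 2.74 = 17.22 rad/s.
m = k/ω_n² = 15600/17.22² = 15600/296.4 = 52.63 kg.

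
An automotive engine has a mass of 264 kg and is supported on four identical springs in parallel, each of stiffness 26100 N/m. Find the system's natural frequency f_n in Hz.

3.16 Hz

Parallel springs add: k_eq = 4 × 26100 = 104400 N/m.
ω_n = √(k_eq/m) = √(104400/264) = √395.5 = 19.89 rad/s.
f_n = ω_n/(2π) = 19.89/6.283 = 3.165 Hz.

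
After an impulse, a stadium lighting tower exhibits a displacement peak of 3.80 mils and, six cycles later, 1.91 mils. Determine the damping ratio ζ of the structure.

0.0182

Logarithmic decrement δ = (1/n)·ln(x₀/x_n) = (1/6)·ln(3.80/1.91) = (1/6)·ln(1.990) = 0.1146.
ζ = δ/√(4π² + δ²) = 0.1146/√(39.48 + 0.0131) = 0.1146/6.284 = 0.01824.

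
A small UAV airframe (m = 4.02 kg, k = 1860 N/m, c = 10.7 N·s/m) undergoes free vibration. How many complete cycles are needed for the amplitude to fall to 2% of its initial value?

ζ = c/(2√(km)) = 10.7/(2√(1860 × 4.02)) = 10.7/172.9 = 0.06187.
Logarithmic decrement δ = 2πζ/√(1 − ζ²) = 2π × 0.06187/√(1 − 0.00383) = 0.3895.
x_n/x₀ = e^(−nδ) ≤ 0.02; take ln: n ≥ ln(1/0.02)/δ = 3.912/0.3895 = 10.04.
So 11 complete cycles are required.

11 cycles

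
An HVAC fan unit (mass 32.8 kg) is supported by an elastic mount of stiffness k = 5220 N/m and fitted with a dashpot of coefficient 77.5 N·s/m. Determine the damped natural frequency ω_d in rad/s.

ω_n = √(k/m) = √(5220/32.8) = 12.62 rad/s.
Critical damping c_c = 2√(k·m) = 2√(5220 × 32.8) = 827.6 N·s/m, so ζ = c/c_c = 77.5/827.6 = 0.09365.
ω_d = ω_n√(1 − ζ²) = 12.62 × √(1 − 0.00877) = 12.56 rad/s.

12.6 rad/s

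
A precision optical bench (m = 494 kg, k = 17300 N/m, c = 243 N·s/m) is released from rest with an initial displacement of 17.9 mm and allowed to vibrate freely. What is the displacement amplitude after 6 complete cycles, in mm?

ζ = c/(2√(km)) = 243/(2√(17300 × 494)) = 243/5847 = 0.04156.
Logarithmic decrement δ = 2πζ/√(1 − ζ²) = 2π × 0.04156/√(1 − 0.00173) = 0.2614.
After n cycles, x_n/x₀ = e^(−nδ), so x_6 = 17.9 × e^(−6 × 0.2614) = 17.9 × 0.2084 = 3.731 mm.

3.73 mm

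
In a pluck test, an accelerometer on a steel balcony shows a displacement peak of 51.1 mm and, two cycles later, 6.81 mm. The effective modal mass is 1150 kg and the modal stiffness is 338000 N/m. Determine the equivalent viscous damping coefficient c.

6240 N·s/m

Logarithmic decrement δ = (1/n)·ln(x₀/x_n) = (1/2)·ln(51.1/6.81) = (1/2)·ln(7.504) = 1.008.
ζ = δ/√(4π² + δ²) = 1.008/√(39.48 + 1.02) = 1.008/6.363 = 0.1584.
c = ζ · 2√(km) = 0.1584 × 2√(338000 × 1150) = 0.1584 × 39430 = 6244 N·s/m.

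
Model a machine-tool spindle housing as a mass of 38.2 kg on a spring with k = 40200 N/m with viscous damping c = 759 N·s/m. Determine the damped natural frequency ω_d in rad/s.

ω_n = √(k/m) = √(40200/38.2) = 32.44 rad/s.
Critical damping c_c = 2√(k·m) = 2√(40200 × 38.2) = 2478 N·s/m, so ζ = c/c_c = 759/2478 = 0.3062.
ω_d = ω_n√(1 − ζ²) = 32.44 × √(1 − 0.0938) = 30.88 rad/s.

30.9 rad/s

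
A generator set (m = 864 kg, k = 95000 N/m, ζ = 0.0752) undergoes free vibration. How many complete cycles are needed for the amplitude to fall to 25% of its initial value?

Logarithmic decrement δ = 2πζ/√(1 − ζ²) = 2π × 0.07520/√(1 − 0.00566) = 0.4738.
x_n/x₀ = e^(−nδ) ≤ 0.25; take ln: n ≥ ln(1/0.25)/δ = 1.386/0.4738 = 2.926.
So 3 complete cycles are required.

3 cycles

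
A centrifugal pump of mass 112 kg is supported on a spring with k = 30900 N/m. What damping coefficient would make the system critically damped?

3720 N·s/m

c_c = 2√(k·m) = 2√(30900 × 112) = 2 × 1860 = 3721 N·s/m.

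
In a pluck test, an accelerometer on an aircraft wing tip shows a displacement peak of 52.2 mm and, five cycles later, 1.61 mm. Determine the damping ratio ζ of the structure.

Logarithmic decrement δ = (1/n)·ln(x₀/x_n) = (1/5)·ln(52.2/1.61) = (1/5)·ln(32.42) = 0.6958.
ζ = δ/√(4π² + δ²) = 0.6958/√(39.48 + 0.484) = 0.6958/6.322 = 0.1101.

0.110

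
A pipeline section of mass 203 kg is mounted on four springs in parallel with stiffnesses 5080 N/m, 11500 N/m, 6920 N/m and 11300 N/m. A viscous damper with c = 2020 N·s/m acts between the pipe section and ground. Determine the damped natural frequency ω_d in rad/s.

Parallel springs add: k_eq = 5080 + 11500 + 6920 + 11300 = 34800 N/m.
ω_n = √(k_eq/m) = √(34800/203) = 13.09 rad/s.
Critical damping c_c = 2√(k_eq·m) = 2√(34800 × 203) = 5316 N·s/m, so ζ = c/c_c = 2020/5316 = 0.3800.
ω_d = ω_n√(1 − ζ²) = 13.09 × √(1 − 0.144) = 12.11 rad/s.

12.1 rad/s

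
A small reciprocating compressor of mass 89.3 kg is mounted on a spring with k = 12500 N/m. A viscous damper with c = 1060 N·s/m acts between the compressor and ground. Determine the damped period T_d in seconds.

0.614 s

ω_n = √(k/m) = √(12500/89.3) = 11.83 rad/s.
Critical damping c_c = 2√(k·m) = 2√(12500 × 89.3) = 2113 N·s/m, so ζ = c/c_c = 1060/2113 = 0.5016.
ω_d = ω_n√(1 − ζ²) = 11.83 × √(1 − 0.252) = 10.23 rad/s.
T_d = 2π/ω_d = 0.6139 s.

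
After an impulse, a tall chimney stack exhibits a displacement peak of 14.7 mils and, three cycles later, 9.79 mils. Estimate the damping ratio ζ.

0.0216

Logarithmic decrement δ = (1/n)·ln(x₀/x_n) = (1/3)·ln(14.7/9.79) = (1/3)·ln(1.502) = 0.1355.
ζ = δ/√(4π² + δ²) = 0.1355/√(39.48 + 0.0184) = 0.1355/6.285 = 0.02156.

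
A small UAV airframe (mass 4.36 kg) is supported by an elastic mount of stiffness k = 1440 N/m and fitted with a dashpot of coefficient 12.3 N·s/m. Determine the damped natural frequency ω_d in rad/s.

18.1 rad/s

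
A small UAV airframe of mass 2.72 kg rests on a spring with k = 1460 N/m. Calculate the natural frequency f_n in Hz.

ω_n = √(k/m) = √(1460/2.72) = √536.8 = 23.17 rad/s.
f_n = ω_n/(2π) = 23.17/6.283 = 3.687 Hz.

3.69 Hz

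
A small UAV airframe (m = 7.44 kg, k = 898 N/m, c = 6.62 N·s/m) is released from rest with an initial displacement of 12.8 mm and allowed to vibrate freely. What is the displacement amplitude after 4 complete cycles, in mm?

4.62 mm

ζ = c/(2√(km)) = 6.62/(2√(898 × 7.44)) = 6.62/163.5 = 0.04050.
Logarithmic decrement δ = 2πζ/√(1 − ζ²) = 2π × 0.04050/√(1 − 0.00164) = 0.2546.
After n cycles, x_n/x₀ = e^(−nδ), so x_4 = 12.8 × e^(−4 × 0.2546) = 12.8 × 0.3611 = 4.622 mm.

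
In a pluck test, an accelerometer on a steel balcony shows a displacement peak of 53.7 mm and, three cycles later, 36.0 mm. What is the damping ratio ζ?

0.0212

Logarithmic decrement δ = (1/n)·ln(x₀/x_n) = (1/3)·ln(53.7/36.0) = (1/3)·ln(1.492) = 0.1333.
ζ = δ/√(4π² + δ²) = 0.1333/√(39.48 + 0.0178) = 0.1333/6.285 = 0.02121.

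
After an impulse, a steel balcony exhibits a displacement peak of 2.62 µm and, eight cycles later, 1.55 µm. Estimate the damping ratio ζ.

0.0104

Logarithmic decrement δ = (1/n)·ln(x₀/x_n) = (1/8)·ln(2.62/1.55) = (1/8)·ln(1.690) = 0.06561.
ζ = δ/√(4π² + δ²) = 0.06561/√(39.48 + 0.00431) = 0.06561/6.284 = 0.01044.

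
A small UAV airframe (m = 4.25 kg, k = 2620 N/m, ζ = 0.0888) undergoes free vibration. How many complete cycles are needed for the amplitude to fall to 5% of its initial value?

6 cycles

Logarithmic decrement δ = 2πζ/√(1 − ζ²) = 2π × 0.08880/√(1 − 0.00789) = 0.5602.
x_n/x₀ = e^(−nδ) ≤ 0.05; take ln: n ≥ ln(1/0.05)/δ = 2.996/0.5602 = 5.348.
So 6 complete cycles are required.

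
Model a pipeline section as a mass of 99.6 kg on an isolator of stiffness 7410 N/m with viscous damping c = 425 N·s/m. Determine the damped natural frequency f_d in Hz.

ω_n = √(k/m) = √(7410/99.6) = 8.625 rad/s.
Critical damping c_c = 2√(k·m) = 2√(7410 × 99.6) = 1718 N·s/m, so ζ = c/c_c = 425/1718 = 0.2474.
ω_d = ω_n√(1 − ζ²) = 8.625 × √(1 − 0.0612) = 8.357 rad/s.
f_d = ω_d/(2π) = 1.330 Hz.

1.33 Hz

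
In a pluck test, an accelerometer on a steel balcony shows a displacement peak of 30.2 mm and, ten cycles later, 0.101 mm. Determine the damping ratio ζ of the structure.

Logarithmic decrement δ = (1/n)·ln(x₀/x_n) = (1/10)·ln(30.2/0.101) = (1/10)·ln(299.0) = 0.5700.
ζ = δ/√(4π² + δ²) = 0.5700/√(39.48 + 0.325) = 0.5700/6.309 = 0.09035.

0.0904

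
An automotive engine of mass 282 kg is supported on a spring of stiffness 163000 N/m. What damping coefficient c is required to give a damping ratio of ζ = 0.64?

8680 N·s/m

c_c = 2√(k·m) = 2√(163000 × 282) = 13560 N·s/m.
c = ζ·c_c = 0.64 × 13560 = 8678 N·s/m.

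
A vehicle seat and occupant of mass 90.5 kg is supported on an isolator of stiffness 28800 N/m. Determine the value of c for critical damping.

3230 N·s/m

c_c = 2√(k·m) = 2√(28800 × 90.5) = 2 × 1614 = 3229 N·s/m.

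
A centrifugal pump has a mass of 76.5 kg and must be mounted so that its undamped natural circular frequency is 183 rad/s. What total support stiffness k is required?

2560000 N/m

k = m·ω_n² = 76.5 × 183.0² = 76.5 × 33490 = 2562000 N/m.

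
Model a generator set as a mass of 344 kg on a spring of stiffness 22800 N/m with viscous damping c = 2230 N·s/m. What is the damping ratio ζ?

ω_n = √(k/m) = √(22800/344) = 8.141 rad/s.
Critical damping c_c = 2√(k·m) = 2√(22800 × 344) = 5601 N·s/m, so ζ = c/c_c = 2230/5601 = 0.3981.

0.398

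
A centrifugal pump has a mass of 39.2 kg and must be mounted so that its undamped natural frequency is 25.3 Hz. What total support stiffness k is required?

991000 N/m

ω_n = 2πf_n = 2π × 25.3 = 159.0 rad/s.
k = m·ω_n² = 39.2 × 159.0² = 39.2 × 25270 = 990600 N/m.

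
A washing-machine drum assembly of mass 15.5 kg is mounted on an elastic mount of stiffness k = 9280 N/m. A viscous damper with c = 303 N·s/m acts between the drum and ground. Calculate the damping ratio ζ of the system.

ω_n = √(k/m) = √(9280/15.5) = 24.47 rad/s.
Critical damping c_c = 2√(k·m) = 2√(9280 × 15.5) = 758.5 N·s/m, so ζ = c/c_c = 303/758.5 = 0.3995.

0.399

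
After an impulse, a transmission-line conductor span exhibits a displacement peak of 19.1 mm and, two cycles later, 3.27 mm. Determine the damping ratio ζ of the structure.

Logarithmic decrement δ = (1/n)·ln(x₀/x_n) = (1/2)·ln(19.1/3.27) = (1/2)·ln(5.841) = 0.8824.
ζ = δ/√(4π² + δ²) = 0.8824/√(39.48 + 0.779) = 0.8824/6.345 = 0.1391.

0.139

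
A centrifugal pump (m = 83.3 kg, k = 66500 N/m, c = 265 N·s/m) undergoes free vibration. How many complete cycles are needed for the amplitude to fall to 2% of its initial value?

12 cycles

ζ = c/(2√(km)) = 265/(2√(66500 × 83.3)) = 265/4707 = 0.05630.
Logarithmic decrement δ = 2πζ/√(1 − ζ²) = 2π × 0.05630/√(1 − 0.00317) = 0.3543.
x_n/x₀ = e^(−nδ) ≤ 0.02; take ln: n ≥ ln(1/0.02)/δ = 3.912/0.3543 = 11.04.
So 12 complete cycles are required.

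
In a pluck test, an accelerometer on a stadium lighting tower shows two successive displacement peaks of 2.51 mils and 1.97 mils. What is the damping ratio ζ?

Logarithmic decrement δ = (1/n)·ln(x₀/x_n) = (1/1)·ln(2.51/1.97) = (1/1)·ln(1.274) = 0.2422.
ζ = δ/√(4π² + δ²) = 0.2422/√(39.48 + 0.0587) = 0.2422/6.288 = 0.03853.

0.0385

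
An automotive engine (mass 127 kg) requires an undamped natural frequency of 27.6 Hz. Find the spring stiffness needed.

ω_n = 2πf_n = 2π × 27.6 = 173.4 rad/s.
k = m·ω_n² = 127 × 173.4² = 127 × 30070 = 3819000 N/m.

3820000 N/m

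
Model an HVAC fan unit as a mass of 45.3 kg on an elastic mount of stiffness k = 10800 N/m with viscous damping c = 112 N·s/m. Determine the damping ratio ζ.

ω_n = √(k/m) = √(10800/45.3) = 15.44 rad/s.
Critical damping c_c = 2√(k·m) = 2√(10800 × 45.3) = 1399 N·s/m, so ζ = c/c_c = 112/1399 = 0.08006.

0.0801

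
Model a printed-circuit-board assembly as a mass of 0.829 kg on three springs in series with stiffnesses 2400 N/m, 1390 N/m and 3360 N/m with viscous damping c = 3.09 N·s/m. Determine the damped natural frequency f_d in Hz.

Series springs: 1/k_eq = 1/2400 + 1/1390 + 1/3360 = 0.001434, so k_eq = 697.5 N/m.
ω_n = √(k_eq/m) = √(697.5/0.829) = 29.01 rad/s.
Critical damping c_c = 2√(k_eq·m) = 2√(697.5 × 0.829) = 48.09 N·s/m, so ζ = c/c_c = 3.09/48.09 = 0.06425.
ω_d = ω_n√(1 − ζ²) = 29.01 × √(1 − 0.00413) = 28.95 rad/s.
f_d = ω_d/(2π) = 4.607 Hz.

4.61 Hz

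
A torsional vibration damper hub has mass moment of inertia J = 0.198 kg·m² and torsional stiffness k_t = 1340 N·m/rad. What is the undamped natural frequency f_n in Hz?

13.1 Hz

ω_n = √(k_t/J) = √(1340/0.198) = √6768 = 82.27 rad/s.
f_n = ω_n/(2π) = 82.27/6.283 = 13.09 Hz.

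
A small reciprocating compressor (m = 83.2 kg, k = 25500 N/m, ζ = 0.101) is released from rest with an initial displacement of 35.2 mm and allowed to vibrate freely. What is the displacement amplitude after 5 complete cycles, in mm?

1.45 mm

Logarithmic decrement δ = 2πζ/√(1 − ζ²) = 2π × 0.1010/√(1 − 0.0102) = 0.6379.
After n cycles, x_n/x₀ = e^(−nδ), so x_5 = 35.2 × e^(−5 × 0.6379) = 35.2 × 0.04120 = 1.450 mm.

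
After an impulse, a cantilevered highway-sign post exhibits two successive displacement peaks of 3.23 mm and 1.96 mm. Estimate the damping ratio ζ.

Logarithmic decrement δ = (1/n)·ln(x₀/x_n) = (1/1)·ln(3.23/1.96) = (1/1)·ln(1.648) = 0.4995.
ζ = δ/√(4π² + δ²) = 0.4995/√(39.48 + 0.250) = 0.4995/6.303 = 0.07925.

0.0793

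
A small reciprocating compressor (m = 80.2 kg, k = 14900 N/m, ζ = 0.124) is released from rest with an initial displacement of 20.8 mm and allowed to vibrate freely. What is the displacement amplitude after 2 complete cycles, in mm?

4.33 mm

Logarithmic decrement δ = 2πζ/√(1 − ζ²) = 2π × 0.1240/√(1 − 0.0154) = 0.7852.
After n cycles, x_n/x₀ = e^(−nδ), so x_2 = 20.8 × e^(−2 × 0.7852) = 20.8 × 0.2080 = 4.326 mm.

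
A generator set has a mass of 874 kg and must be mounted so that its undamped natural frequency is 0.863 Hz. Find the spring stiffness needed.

25700 N/m

ω_n = 2πf_n = 2π × 0.863 = 5.422 rad/s.
k = m·ω_n² = 874 × 5.422² = 874 × 29.40 = 25700 N/m.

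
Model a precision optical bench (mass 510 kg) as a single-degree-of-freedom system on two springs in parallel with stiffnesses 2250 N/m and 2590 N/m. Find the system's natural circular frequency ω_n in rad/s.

3.08 rad/s

Parallel springs add: k_eq = 2250 + 2590 = 4840 N/m.
ω_n = √(k_eq/m) = √(4840/510) = √9.490 = 3.081 rad/s.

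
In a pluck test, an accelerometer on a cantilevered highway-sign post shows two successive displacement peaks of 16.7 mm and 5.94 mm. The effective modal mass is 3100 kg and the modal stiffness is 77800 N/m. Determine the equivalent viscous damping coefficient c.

5040 N·s/m

Logarithmic decrement δ = (1/n)·ln(x₀/x_n) = (1/1)·ln(16.7/5.94) = (1/1)·ln(2.811) = 1.034.
ζ = δ/√(4π² + δ²) = 1.034/√(39.48 + 1.07) = 1.034/6.368 = 0.1623.
c = ζ · 2√(km) = 0.1623 × 2√(77800 × 3100) = 0.1623 × 31060 = 5042 N·s/m.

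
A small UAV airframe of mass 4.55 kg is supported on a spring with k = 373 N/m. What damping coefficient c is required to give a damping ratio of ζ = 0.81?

66.7 N·s/m

c_c = 2√(k·m) = 2√(373.0 × 4.55) = 82.39 N·s/m.
c = ζ·c_c = 0.81 × 82.39 = 66.74 N·s/m.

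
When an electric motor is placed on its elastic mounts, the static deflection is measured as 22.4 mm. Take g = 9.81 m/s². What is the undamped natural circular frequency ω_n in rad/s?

20.9 rad/s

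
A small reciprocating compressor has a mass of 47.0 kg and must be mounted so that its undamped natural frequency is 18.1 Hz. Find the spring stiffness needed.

608000 N/m

ω_n = 2πf_n = 2π × 18.1 = 113.7 rad/s.
k = m·ω_n² = 47.0 × 113.7² = 47.0 × 12930 = 607900 N/m.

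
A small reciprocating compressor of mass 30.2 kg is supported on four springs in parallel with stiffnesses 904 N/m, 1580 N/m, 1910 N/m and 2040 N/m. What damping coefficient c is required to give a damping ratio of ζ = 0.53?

467 N·s/m

Parallel springs add: k_eq = 904 + 1580 + 1910 + 2040 = 6434 N/m.
c_c = 2√(k_eq·m) = 2√(6434 × 30.2) = 881.6 N·s/m.
c = ζ·c_c = 0.53 × 881.6 = 467.3 N·s/m.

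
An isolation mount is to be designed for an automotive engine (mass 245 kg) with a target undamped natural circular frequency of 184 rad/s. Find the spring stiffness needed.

k = m·ω_n² = 245 × 184.0² = 245 × 33860 = 8295000 N/m.

8290000 N/m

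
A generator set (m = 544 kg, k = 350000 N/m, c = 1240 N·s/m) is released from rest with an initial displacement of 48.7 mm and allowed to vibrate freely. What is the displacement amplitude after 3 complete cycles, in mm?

ζ = c/(2√(km)) = 1240/(2√(350000 × 544)) = 1240/27600 = 0.04493.
Logarithmic decrement δ = 2πζ/√(1 − ζ²) = 2π × 0.04493/√(1 − 0.00202) = 0.2826.
After n cycles, x_n/x₀ = e^(−nδ), so x_3 = 48.7 × e^(−3 × 0.2826) = 48.7 × 0.4284 = 20.86 mm.

20.9 mm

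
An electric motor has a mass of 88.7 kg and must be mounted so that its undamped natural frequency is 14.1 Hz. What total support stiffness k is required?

696000 N/m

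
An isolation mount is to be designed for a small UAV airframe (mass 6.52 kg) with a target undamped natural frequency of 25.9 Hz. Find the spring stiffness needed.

ω_n = 2πf_n = 2π × 25.9 = 162.7 rad/s.
k = m·ω_n² = 6.52 × 162.7² = 6.52 × 26480 = 172700 N/m.

173000 N/m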